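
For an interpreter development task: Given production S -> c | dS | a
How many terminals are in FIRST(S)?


Production: S -> c | dS | a
Examining each alternative for leading terminals:
  S -> c : first terminal = 'c'
  S -> dS : first terminal = 'd'
  S -> a : first terminal = 'a'
FIRST(S) = {a, c, d}
Count: 3

3


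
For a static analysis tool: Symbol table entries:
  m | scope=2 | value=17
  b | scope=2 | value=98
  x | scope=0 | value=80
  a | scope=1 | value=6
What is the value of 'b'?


Searching symbol table for 'b':
  m | scope=2 | value=17
  b | scope=2 | value=98 <- MATCH
  x | scope=0 | value=80
  a | scope=1 | value=6
Found 'b' at scope 2 with value 98

98


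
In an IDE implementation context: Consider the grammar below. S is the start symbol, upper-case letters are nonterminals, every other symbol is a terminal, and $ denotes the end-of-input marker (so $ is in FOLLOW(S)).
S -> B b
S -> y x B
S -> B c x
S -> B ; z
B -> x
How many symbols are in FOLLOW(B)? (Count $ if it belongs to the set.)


S is the start symbol and does not occur in any rule body, so FOLLOW(S) = {$}.
Examining every occurrence of B in a rule body:
  S -> B b : B is followed by terminal 'b' -> add 'b'
  S -> y x B : B is at the right end -> add FOLLOW(S) = {$}
  S -> B c x : B is followed by terminal 'c' -> add 'c'
  S -> B ; z : B is followed by terminal ';' -> add ';'
  B -> x : B does not occur in the body -> contributes nothing
FOLLOW(B) = {;, b, c, $}
Count: 4

4


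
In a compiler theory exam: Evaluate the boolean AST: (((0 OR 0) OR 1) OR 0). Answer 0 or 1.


Step 1: Evaluate inner node
  0 OR 0 = 0
Step 2: Evaluate next node
  0 OR 1 = 1
Step 3: Evaluate root node
  1 OR 0 = 1

1


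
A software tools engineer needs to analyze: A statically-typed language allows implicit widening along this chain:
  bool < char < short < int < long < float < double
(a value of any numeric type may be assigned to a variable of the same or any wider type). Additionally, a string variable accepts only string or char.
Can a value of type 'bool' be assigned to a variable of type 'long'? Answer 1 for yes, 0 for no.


Target variable type: long
Source value type: bool
Numeric ranks: bool=0, long=4
Widening allowed iff rank(source) <= rank(target): 0 <= 4? Yes
Result: 1

1


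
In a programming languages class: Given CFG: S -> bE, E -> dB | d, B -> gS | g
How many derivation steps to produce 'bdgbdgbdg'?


Grammar: S -> bE, E -> dB | d, B -> gS | g
Deriving 'bdgbdgbdg':
Step 1: S -> bE => bE
Step 2: E -> dB => bdB
Step 3: B -> gS => bdgS
Step 4: S -> bE => bdgbE
Step 5: E -> dB => bdgbdB
Step 6: B -> gS => bdgbdgS
Step 7: S -> bE => bdgbdgbE
Step 8: E -> dB => bdgbdgbdB
Step 9: B -> g => bdgbdgbdg
Total derivation steps: 9

9


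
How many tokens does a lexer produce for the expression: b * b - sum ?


Scanning 'b * b - sum'
Token 1: 'b' -> identifier
Token 2: '*' -> operator
Token 3: 'b' -> identifier
Token 4: '-' -> operator
Token 5: 'sum' -> identifier
Total tokens: 5

5


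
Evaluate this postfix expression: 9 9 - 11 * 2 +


Processing tokens left to right:
Push 9, Push 9
Pop 9 and 9, compute 9 - 9 = 0, push 0
Push 11
Pop 0 and 11, compute 0 * 11 = 0, push 0
Push 2
Pop 0 and 2, compute 0 + 2 = 2, push 2
Stack result: 2

2


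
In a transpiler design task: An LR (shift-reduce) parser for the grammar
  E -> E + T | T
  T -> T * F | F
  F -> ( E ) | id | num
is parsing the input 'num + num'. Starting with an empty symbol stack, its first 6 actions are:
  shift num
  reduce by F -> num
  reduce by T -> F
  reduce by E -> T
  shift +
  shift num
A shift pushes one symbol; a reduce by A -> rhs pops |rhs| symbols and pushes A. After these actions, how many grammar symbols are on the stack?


Tracking the symbol stack through each action:
  Action 1: shift 'num' : push -> stack = [num] (size 1)
  Action 2: reduce by F -> num : pop 1, push F -> stack = [F] (size 1)
  Action 3: reduce by T -> F : pop 1, push T -> stack = [T] (size 1)
  Action 4: reduce by E -> T : pop 1, push E -> stack = [E] (size 1)
  Action 5: shift '+' : push -> stack = [E, +] (size 2)
  Action 6: shift 'num' : push -> stack = [E, +, num] (size 3)
Final stack size: 3

3


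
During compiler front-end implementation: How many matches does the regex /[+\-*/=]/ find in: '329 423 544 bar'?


Pattern: /[+\-*/=]/ (operators)
Input: '329 423 544 bar'
Scanning for matches:
Total matches: 0

0


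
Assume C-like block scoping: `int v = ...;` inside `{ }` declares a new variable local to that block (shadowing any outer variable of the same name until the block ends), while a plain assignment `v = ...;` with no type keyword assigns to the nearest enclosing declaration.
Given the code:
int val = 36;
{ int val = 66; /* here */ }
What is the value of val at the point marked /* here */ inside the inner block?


Analyzing scoping rules:
Outer scope: declares val = 36
Inner block: 'int val = 66;' declares a NEW val that shadows the outer one
Inside the block the inner declaration is in scope -> 66
Result: 66

66


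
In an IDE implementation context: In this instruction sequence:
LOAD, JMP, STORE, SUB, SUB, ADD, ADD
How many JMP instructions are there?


Scanning instruction sequence for JMP:
  Position 1: LOAD
  Position 2: JMP <- MATCH
  Position 3: STORE
  Position 4: SUB
  Position 5: SUB
  Position 6: ADD
  Position 7: ADD
Matches at positions: [2]
Total JMP count: 1

1


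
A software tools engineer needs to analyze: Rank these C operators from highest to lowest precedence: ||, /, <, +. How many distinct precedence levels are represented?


Looking up precedence for each operator:
  || -> precedence 1
  / -> precedence 6
  < -> precedence 4
  + -> precedence 5
Sorted highest to lowest: /, +, <, ||
Distinct precedence values: [6, 5, 4, 1]
Number of distinct levels: 4

4


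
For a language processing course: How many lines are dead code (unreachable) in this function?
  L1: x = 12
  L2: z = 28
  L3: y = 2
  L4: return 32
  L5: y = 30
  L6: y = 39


Analyzing control flow:
  L1: reachable (before return)
  L2: reachable (before return)
  L3: reachable (before return)
  L4: reachable (return statement)
  L5: DEAD (after return at L4)
  L6: DEAD (after return at L4)
Return at L4, total lines = 6
Dead lines: L5 through L6
Count: 2

2


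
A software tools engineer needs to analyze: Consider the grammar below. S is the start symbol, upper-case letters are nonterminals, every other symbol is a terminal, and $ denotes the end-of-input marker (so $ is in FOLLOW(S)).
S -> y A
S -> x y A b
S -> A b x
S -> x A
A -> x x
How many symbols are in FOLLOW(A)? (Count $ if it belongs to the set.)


S is the start symbol and does not occur in any rule body, so FOLLOW(S) = {$}.
Examining every occurrence of A in a rule body:
  S -> y A : A is at the right end -> add FOLLOW(S) = {$}
  S -> x y A b : A is followed by terminal 'b' -> add 'b'
  S -> A b x : A is followed by terminal 'b' -> add 'b' (already in the set)
  S -> x A : A is at the right end -> add FOLLOW(S) = {$} (already in the set)
  A -> x x : A does not occur in the body -> contributes nothing
FOLLOW(A) = {b, $}
Count: 2

2


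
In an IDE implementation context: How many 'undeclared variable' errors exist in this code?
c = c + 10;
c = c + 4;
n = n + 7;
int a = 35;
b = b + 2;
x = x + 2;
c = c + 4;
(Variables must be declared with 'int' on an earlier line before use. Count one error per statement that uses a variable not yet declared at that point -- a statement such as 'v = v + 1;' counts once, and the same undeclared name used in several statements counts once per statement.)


Scanning code line by line:
  Line 1: use 'c' -> ERROR (undeclared)
  Line 2: use 'c' -> ERROR (undeclared)
  Line 3: use 'n' -> ERROR (undeclared)
  Line 4: declare 'a' -> declared = ['a']
  Line 5: use 'b' -> ERROR (undeclared)
  Line 6: use 'x' -> ERROR (undeclared)
  Line 7: use 'c' -> ERROR (undeclared)
Total undeclared variable errors: 6

6


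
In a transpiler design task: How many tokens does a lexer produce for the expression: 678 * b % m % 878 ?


Scanning '678 * b % m % 878'
Token 1: '678' -> integer_literal
Token 2: '*' -> operator
Token 3: 'b' -> identifier
Token 4: '%' -> operator
Token 5: 'm' -> identifier
Token 6: '%' -> operator
Token 7: '878' -> integer_literal
Total tokens: 7

7


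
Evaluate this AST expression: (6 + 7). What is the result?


Expression: (6 + 7)
Evaluating step by step:
  6 + 7 = 13
Result: 13

13


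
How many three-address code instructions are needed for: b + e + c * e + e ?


Expression: b + e + c * e + e
Generating three-address code (respecting * over +/- precedence):
  Instruction 1: t1 = c * e
  Instruction 2: t2 = b + e
  Instruction 3: t3 = t2 + t1
  Instruction 4: t4 = t3 + e
Total instructions: 4

4


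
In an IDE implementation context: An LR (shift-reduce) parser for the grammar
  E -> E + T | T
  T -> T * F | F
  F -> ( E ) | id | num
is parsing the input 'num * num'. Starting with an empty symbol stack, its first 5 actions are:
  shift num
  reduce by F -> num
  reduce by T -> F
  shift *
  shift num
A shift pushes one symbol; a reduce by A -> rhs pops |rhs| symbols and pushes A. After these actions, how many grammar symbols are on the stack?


Tracking the symbol stack through each action:
  Action 1: shift 'num' : push -> stack = [num] (size 1)
  Action 2: reduce by F -> num : pop 1, push F -> stack = [F] (size 1)
  Action 3: reduce by T -> F : pop 1, push T -> stack = [T] (size 1)
  Action 4: shift '*' : push -> stack = [T, *] (size 2)
  Action 5: shift 'num' : push -> stack = [T, *, num] (size 3)
Final stack size: 3

3


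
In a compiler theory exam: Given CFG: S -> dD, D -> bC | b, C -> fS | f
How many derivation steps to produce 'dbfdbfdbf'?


Grammar: S -> dD, D -> bC | b, C -> fS | f
Deriving 'dbfdbfdbf':
Step 1: S -> dD => dD
Step 2: D -> bC => dbC
Step 3: C -> fS => dbfS
Step 4: S -> dD => dbfdD
Step 5: D -> bC => dbfdbC
Step 6: C -> fS => dbfdbfS
Step 7: S -> dD => dbfdbfdD
Step 8: D -> bC => dbfdbfdbC
Step 9: C -> f => dbfdbfdbf
Total derivation steps: 9

9


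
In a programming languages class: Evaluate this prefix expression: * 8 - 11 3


Parsing prefix expression: * 8 - 11 3
Step 1: Innermost operation '- 11 3'
  11 - 3 = 8
Step 2: Outer operation '* 8 [8]'
  8 * 8 = 64

64


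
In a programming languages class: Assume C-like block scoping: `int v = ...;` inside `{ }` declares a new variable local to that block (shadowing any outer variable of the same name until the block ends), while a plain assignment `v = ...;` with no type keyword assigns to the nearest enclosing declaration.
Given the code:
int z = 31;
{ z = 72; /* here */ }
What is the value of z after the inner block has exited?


Analyzing scoping rules:
Outer scope: declares z = 31
Inner block: 'z = 72;' has no type keyword, so it is an assignment to the outer z (no shadowing)
The assignment changed the outer variable itself, so the new value persists after the block -> 72
Result: 72

72


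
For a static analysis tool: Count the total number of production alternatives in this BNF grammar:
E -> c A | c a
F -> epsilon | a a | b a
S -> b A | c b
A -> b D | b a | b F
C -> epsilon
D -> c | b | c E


Counting alternatives per rule:
  E: 2 alternative(s)
  F: 3 alternative(s)
  S: 2 alternative(s)
  A: 3 alternative(s)
  C: 1 alternative(s)
  D: 3 alternative(s)
Sum: 2 + 3 + 2 + 3 + 1 + 3 = 14

14


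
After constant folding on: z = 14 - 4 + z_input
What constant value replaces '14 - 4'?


Identifying constant sub-expression:
  Original: z = 14 - 4 + z_input
  14 and 4 are both compile-time constants
  Evaluating: 14 - 4 = 10
  After folding: z = 10 + z_input

10


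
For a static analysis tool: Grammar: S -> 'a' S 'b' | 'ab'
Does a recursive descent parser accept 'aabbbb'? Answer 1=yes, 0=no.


Grammar accepts strings of the form a^n b^n (n >= 1)
Word: 'aabbbb'
Counting: 2 a's and 4 b's
Check: 2 == 4? No
Mismatch: a-count != b-count
Rejected

0


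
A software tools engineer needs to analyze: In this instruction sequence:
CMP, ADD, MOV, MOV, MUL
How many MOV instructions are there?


Scanning instruction sequence for MOV:
  Position 1: CMP
  Position 2: ADD
  Position 3: MOV <- MATCH
  Position 4: MOV <- MATCH
  Position 5: MUL
Matches at positions: [3, 4]
Total MOV count: 2

2


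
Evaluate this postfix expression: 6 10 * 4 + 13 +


Processing tokens left to right:
Push 6, Push 10
Pop 6 and 10, compute 6 * 10 = 60, push 60
Push 4
Pop 60 and 4, compute 60 + 4 = 64, push 64
Push 13
Pop 64 and 13, compute 64 + 13 = 77, push 77
Stack result: 77

77


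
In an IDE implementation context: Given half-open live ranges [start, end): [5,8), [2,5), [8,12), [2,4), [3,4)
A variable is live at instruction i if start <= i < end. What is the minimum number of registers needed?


Live ranges:
  Var0: [5, 8)
  Var1: [2, 5)
  Var2: [8, 12)
  Var3: [2, 4)
  Var4: [3, 4)
Sweep-line events (position, delta, active):
  pos=2 start -> active=1
  pos=2 start -> active=2
  pos=3 start -> active=3
  pos=4 end -> active=2
  pos=4 end -> active=1
  pos=5 end -> active=0
  pos=5 start -> active=1
  pos=8 end -> active=0
  pos=8 start -> active=1
  pos=12 end -> active=0
Maximum simultaneous active: 3
Minimum registers needed: 3

3


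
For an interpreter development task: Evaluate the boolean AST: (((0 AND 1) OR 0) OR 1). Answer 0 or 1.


Step 1: Evaluate inner node
  0 AND 1 = 0
Step 2: Evaluate next node
  0 OR 0 = 0
Step 3: Evaluate root node
  0 OR 1 = 1

1


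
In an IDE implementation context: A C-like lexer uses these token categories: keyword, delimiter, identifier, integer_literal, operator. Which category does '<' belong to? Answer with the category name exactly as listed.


Token: '<'
Checking categories:
  identifier: no
  integer_literal: no
  operator: YES
  keyword: no
  delimiter: no
Category: operator

operator


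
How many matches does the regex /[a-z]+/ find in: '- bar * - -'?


Pattern: /[a-z]+/ (identifiers)
Input: '- bar * - -'
Scanning for matches:
  Match 1: 'bar'
Total matches: 1

1


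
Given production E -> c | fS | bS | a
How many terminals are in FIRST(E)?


Production: E -> c | fS | bS | a
Examining each alternative for leading terminals:
  E -> c : first terminal = 'c'
  E -> fS : first terminal = 'f'
  E -> bS : first terminal = 'b'
  E -> a : first terminal = 'a'
FIRST(E) = {a, b, c, f}
Count: 4

4


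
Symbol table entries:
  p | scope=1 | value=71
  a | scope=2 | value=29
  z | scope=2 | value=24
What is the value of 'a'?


Searching symbol table for 'a':
  p | scope=1 | value=71
  a | scope=2 | value=29 <- MATCH
  z | scope=2 | value=24
Found 'a' at scope 2 with value 29

29


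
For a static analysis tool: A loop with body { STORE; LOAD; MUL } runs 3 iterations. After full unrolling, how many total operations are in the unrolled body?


Loop body operations: STORE, LOAD, MUL (3 ops per iteration)
Unrolling 3 iterations:
  Iteration 1: STORE, LOAD, MUL (3 ops)
  Iteration 2: STORE, LOAD, MUL (3 ops)
  Iteration 3: STORE, LOAD, MUL (3 ops)
Total: 3 iterations * 3 ops/iter = 9 operations

9


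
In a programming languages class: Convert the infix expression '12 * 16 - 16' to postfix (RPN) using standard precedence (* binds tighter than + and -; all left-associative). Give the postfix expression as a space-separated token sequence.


Applying the shunting-yard algorithm:
  Operand 12 -> output
  Push '*' onto operator stack -> op-stack: [*]
  Operand 16 -> output
  See '-' (prec 1); top '*' (prec 2) >= it -> pop '*' to output
  Push '-' onto operator stack -> op-stack: [-]
  Operand 16 -> output
  End of input: pop '-' to output
Postfix result: 12 16 * 16 -

12 16 * 16 -


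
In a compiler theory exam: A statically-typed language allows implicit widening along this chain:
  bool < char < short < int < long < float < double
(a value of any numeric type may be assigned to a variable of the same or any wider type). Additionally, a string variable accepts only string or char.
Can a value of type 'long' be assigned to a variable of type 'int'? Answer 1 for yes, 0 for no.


Target variable type: int
Source value type: long
Numeric ranks: long=4, int=3
Widening allowed iff rank(source) <= rank(target): 4 <= 3? No
Result: 0

0


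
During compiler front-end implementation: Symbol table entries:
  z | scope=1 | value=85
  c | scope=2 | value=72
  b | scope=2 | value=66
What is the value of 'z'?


Searching symbol table for 'z':
  z | scope=1 | value=85 <- MATCH
  c | scope=2 | value=72
  b | scope=2 | value=66
Found 'z' at scope 1 with value 85

85


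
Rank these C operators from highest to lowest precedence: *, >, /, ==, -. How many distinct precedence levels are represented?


Looking up precedence for each operator:
  * -> precedence 6
  > -> precedence 4
  / -> precedence 6
  == -> precedence 3
  - -> precedence 5
Sorted highest to lowest: *, /, -, >, ==
Distinct precedence values: [6, 5, 4, 3]
Number of distinct levels: 4

4


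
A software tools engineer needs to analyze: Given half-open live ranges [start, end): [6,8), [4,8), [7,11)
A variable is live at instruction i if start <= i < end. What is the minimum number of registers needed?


Live ranges:
  Var0: [6, 8)
  Var1: [4, 8)
  Var2: [7, 11)
Sweep-line events (position, delta, active):
  pos=4 start -> active=1
  pos=6 start -> active=2
  pos=7 start -> active=3
  pos=8 end -> active=2
  pos=8 end -> active=1
  pos=11 end -> active=0
Maximum simultaneous active: 3
Minimum registers needed: 3

3


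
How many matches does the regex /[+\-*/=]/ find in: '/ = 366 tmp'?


Pattern: /[+\-*/=]/ (operators)
Input: '/ = 366 tmp'
Scanning for matches:
  Match 1: '/'
  Match 2: '='
Total matches: 2

2


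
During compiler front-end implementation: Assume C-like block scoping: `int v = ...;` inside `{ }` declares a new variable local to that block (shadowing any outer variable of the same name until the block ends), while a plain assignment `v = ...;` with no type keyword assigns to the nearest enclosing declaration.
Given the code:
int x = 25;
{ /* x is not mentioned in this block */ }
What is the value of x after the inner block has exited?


Analyzing scoping rules:
Outer scope: declares x = 25
Inner block: x is neither redeclared nor assigned -> unchanged
After the block -> 25
Result: 25

25


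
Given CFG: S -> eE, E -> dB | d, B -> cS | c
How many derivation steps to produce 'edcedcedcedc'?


Grammar: S -> eE, E -> dB | d, B -> cS | c
Deriving 'edcedcedcedc':
Step 1: S -> eE => eE
Step 2: E -> dB => edB
Step 3: B -> cS => edcS
Step 4: S -> eE => edceE
Step 5: E -> dB => edcedB
Step 6: B -> cS => edcedcS
Step 7: S -> eE => edcedceE
Step 8: E -> dB => edcedcedB
Step 9: B -> cS => edcedcedcS
Step 10: S -> eE => edcedcedceE
Step 11: E -> dB => edcedcedcedB
Step 12: B -> c => edcedcedcedc
Total derivation steps: 12

12


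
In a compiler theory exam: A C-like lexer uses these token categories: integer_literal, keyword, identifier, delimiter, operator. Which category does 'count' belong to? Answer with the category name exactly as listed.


Token: 'count'
Checking categories:
  identifier: YES
  integer_literal: no
  operator: no
  keyword: no
  delimiter: no
Category: identifier

identifier


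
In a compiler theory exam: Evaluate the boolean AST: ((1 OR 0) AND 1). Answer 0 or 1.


Step 1: Evaluate inner node
  1 OR 0 = 1
Step 2: Evaluate root node
  1 AND 1 = 1

1


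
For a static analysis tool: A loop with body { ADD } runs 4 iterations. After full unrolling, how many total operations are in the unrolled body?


Loop body operations: ADD (1 op per iteration)
Unrolling 4 iterations:
  Iteration 1: ADD (1 ops)
  Iteration 2: ADD (1 ops)
  Iteration 3: ADD (1 ops)
  Iteration 4: ADD (1 ops)
Total: 4 iterations * 1 ops/iter = 4 operations

4


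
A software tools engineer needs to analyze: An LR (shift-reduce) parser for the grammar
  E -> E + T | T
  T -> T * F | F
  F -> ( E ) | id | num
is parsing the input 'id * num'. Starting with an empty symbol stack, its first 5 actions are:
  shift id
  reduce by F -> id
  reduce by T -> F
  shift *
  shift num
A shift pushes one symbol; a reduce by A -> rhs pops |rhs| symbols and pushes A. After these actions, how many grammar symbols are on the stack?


Tracking the symbol stack through each action:
  Action 1: shift 'id' : push -> stack = [id] (size 1)
  Action 2: reduce by F -> id : pop 1, push F -> stack = [F] (size 1)
  Action 3: reduce by T -> F : pop 1, push T -> stack = [T] (size 1)
  Action 4: shift '*' : push -> stack = [T, *] (size 2)
  Action 5: shift 'num' : push -> stack = [T, *, num] (size 3)
Final stack size: 3

3


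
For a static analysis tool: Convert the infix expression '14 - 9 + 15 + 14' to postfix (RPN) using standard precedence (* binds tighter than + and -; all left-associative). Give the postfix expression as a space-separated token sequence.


Applying the shunting-yard algorithm:
  Operand 14 -> output
  Push '-' onto operator stack -> op-stack: [-]
  Operand 9 -> output
  See '+' (prec 1); top '-' (prec 1) >= it -> pop '-' to output
  Push '+' onto operator stack -> op-stack: [+]
  Operand 15 -> output
  See '+' (prec 1); top '+' (prec 1) >= it -> pop '+' to output
  Push '+' onto operator stack -> op-stack: [+]
  Operand 14 -> output
  End of input: pop '+' to output
Postfix result: 14 9 - 15 + 14 +

14 9 - 15 + 14 +


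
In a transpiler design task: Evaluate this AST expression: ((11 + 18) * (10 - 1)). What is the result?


Expression: ((11 + 18) * (10 - 1))
Evaluating step by step:
  11 + 18 = 29
  10 - 1 = 9
  29 * 9 = 261
Result: 261

261


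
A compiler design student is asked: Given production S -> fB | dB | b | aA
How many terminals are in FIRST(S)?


Production: S -> fB | dB | b | aA
Examining each alternative for leading terminals:
  S -> fB : first terminal = 'f'
  S -> dB : first terminal = 'd'
  S -> b : first terminal = 'b'
  S -> aA : first terminal = 'a'
FIRST(S) = {a, b, d, f}
Count: 4

4


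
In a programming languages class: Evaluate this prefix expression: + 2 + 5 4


Parsing prefix expression: + 2 + 5 4
Step 1: Innermost operation '+ 5 4'
  5 + 4 = 9
Step 2: Outer operation '+ 2 [9]'
  2 + 9 = 11

11


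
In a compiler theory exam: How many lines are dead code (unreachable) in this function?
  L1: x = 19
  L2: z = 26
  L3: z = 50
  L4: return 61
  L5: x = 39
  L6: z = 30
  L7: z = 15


Analyzing control flow:
  L1: reachable (before return)
  L2: reachable (before return)
  L3: reachable (before return)
  L4: reachable (return statement)
  L5: DEAD (after return at L4)
  L6: DEAD (after return at L4)
  L7: DEAD (after return at L4)
Return at L4, total lines = 7
Dead lines: L5 through L7
Count: 3

3


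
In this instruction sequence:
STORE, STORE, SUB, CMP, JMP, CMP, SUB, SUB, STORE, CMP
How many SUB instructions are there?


Scanning instruction sequence for SUB:
  Position 1: STORE
  Position 2: STORE
  Position 3: SUB <- MATCH
  Position 4: CMP
  Position 5: JMP
  Position 6: CMP
  Position 7: SUB <- MATCH
  Position 8: SUB <- MATCH
  Position 9: STORE
  Position 10: CMP
Matches at positions: [3, 7, 8]
Total SUB count: 3

3


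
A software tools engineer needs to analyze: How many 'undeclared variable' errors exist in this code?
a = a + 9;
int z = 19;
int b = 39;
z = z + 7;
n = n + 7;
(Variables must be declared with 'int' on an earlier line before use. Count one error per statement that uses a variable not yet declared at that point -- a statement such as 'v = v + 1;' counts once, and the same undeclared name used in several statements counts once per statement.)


Scanning code line by line:
  Line 1: use 'a' -> ERROR (undeclared)
  Line 2: declare 'z' -> declared = ['z']
  Line 3: declare 'b' -> declared = ['b', 'z']
  Line 4: use 'z' -> OK (declared)
  Line 5: use 'n' -> ERROR (undeclared)
Total undeclared variable errors: 2

2


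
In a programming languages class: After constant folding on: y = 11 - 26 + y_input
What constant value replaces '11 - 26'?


Identifying constant sub-expression:
  Original: y = 11 - 26 + y_input
  11 and 26 are both compile-time constants
  Evaluating: 11 - 26 = -15
  After folding: y = -15 + y_input

-15


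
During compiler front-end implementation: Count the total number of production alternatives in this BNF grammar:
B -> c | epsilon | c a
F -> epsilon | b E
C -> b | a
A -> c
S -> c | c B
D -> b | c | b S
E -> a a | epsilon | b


Counting alternatives per rule:
  B: 3 alternative(s)
  F: 2 alternative(s)
  C: 2 alternative(s)
  A: 1 alternative(s)
  S: 2 alternative(s)
  D: 3 alternative(s)
  E: 3 alternative(s)
Sum: 3 + 2 + 2 + 1 + 2 + 3 + 3 = 16

16


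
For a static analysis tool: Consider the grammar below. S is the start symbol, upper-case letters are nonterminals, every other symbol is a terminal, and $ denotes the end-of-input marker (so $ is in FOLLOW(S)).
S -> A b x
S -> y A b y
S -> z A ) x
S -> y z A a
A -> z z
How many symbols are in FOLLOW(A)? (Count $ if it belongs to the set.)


S is the start symbol and does not occur in any rule body, so FOLLOW(S) = {$}.
Examining every occurrence of A in a rule body:
  S -> A b x : A is followed by terminal 'b' -> add 'b'
  S -> y A b y : A is followed by terminal 'b' -> add 'b' (already in the set)
  S -> z A ) x : A is followed by terminal ')' -> add ')'
  S -> y z A a : A is followed by terminal 'a' -> add 'a'
  A -> z z : A does not occur in the body -> contributes nothing
FOLLOW(A) = {), a, b}
Count: 3

3


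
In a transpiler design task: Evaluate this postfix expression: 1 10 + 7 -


Processing tokens left to right:
Push 1, Push 10
Pop 1 and 10, compute 1 + 10 = 11, push 11
Push 7
Pop 11 and 7, compute 11 - 7 = 4, push 4
Stack result: 4

4


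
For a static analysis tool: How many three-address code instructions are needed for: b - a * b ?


Expression: b - a * b
Generating three-address code (respecting * over +/- precedence):
  Instruction 1: t1 = a * b
  Instruction 2: t2 = b - t1
Total instructions: 2

2


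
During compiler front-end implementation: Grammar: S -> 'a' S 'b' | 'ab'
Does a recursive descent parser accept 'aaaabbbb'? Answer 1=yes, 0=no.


Grammar accepts strings of the form a^n b^n (n >= 1)
Word: 'aaaabbbb'
Counting: 4 a's and 4 b's
Check: 4 == 4? Yes
Derivation (S -> aSb applied 3 time(s), then S -> ab): S => aSb => aaSbb => aaaSbbb => aaaabbbb
Accepted

1


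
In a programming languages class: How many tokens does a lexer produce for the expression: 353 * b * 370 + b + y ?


Scanning '353 * b * 370 + b + y'
Token 1: '353' -> integer_literal
Token 2: '*' -> operator
Token 3: 'b' -> identifier
Token 4: '*' -> operator
Token 5: '370' -> integer_literal
Token 6: '+' -> operator
Token 7: 'b' -> identifier
Token 8: '+' -> operator
Token 9: 'y' -> identifier
Total tokens: 9

9


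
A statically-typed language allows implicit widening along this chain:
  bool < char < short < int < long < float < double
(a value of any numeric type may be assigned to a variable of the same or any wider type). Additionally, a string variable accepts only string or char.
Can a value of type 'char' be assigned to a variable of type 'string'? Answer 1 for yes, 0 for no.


Target variable type: string
Source value type: char
Rule: string accepts only {string, char}
  source 'char' in {string, char}? Yes
Result: 1

1


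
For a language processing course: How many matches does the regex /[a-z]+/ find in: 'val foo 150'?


Pattern: /[a-z]+/ (identifiers)
Input: 'val foo 150'
Scanning for matches:
  Match 1: 'val'
  Match 2: 'foo'
Total matches: 2

2


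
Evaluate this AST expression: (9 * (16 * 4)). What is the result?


Expression: (9 * (16 * 4))
Evaluating step by step:
  16 * 4 = 64
  9 * 64 = 576
Result: 576

576


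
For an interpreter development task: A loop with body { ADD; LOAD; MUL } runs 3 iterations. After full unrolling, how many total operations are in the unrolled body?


Loop body operations: ADD, LOAD, MUL (3 ops per iteration)
Unrolling 3 iterations:
  Iteration 1: ADD, LOAD, MUL (3 ops)
  Iteration 2: ADD, LOAD, MUL (3 ops)
  Iteration 3: ADD, LOAD, MUL (3 ops)
Total: 3 iterations * 3 ops/iter = 9 operations

9


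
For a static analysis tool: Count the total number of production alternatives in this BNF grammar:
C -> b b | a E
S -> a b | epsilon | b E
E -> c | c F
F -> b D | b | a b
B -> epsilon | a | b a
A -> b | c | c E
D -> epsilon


Counting alternatives per rule:
  C: 2 alternative(s)
  S: 3 alternative(s)
  E: 2 alternative(s)
  F: 3 alternative(s)
  B: 3 alternative(s)
  A: 3 alternative(s)
  D: 1 alternative(s)
Sum: 2 + 3 + 2 + 3 + 3 + 3 + 1 = 17

17


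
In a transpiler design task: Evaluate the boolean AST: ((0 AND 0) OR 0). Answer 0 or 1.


Step 1: Evaluate inner node
  0 AND 0 = 0
Step 2: Evaluate root node
  0 OR 0 = 0

0


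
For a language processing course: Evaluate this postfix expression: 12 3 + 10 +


Processing tokens left to right:
Push 12, Push 3
Pop 12 and 3, compute 12 + 3 = 15, push 15
Push 10
Pop 15 and 10, compute 15 + 10 = 25, push 25
Stack result: 25

25


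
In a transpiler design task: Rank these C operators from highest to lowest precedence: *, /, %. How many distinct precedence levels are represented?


Looking up precedence for each operator:
  * -> precedence 6
  / -> precedence 6
  % -> precedence 6
Sorted highest to lowest: *, /, %
Distinct precedence values: [6]
Number of distinct levels: 1

1


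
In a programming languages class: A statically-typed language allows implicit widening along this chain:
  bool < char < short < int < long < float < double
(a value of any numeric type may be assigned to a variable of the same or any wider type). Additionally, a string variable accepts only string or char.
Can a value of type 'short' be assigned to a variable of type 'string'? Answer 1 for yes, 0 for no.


Target variable type: string
Source value type: short
Rule: string accepts only {string, char}
  source 'short' in {string, char}? No
Result: 0

0


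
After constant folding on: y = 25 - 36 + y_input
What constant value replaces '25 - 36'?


Identifying constant sub-expression:
  Original: y = 25 - 36 + y_input
  25 and 36 are both compile-time constants
  Evaluating: 25 - 36 = -11
  After folding: y = -11 + y_input

-11


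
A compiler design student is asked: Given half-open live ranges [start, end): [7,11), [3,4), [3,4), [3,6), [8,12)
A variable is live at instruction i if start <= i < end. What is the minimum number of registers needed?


Live ranges:
  Var0: [7, 11)
  Var1: [3, 4)
  Var2: [3, 4)
  Var3: [3, 6)
  Var4: [8, 12)
Sweep-line events (position, delta, active):
  pos=3 start -> active=1
  pos=3 start -> active=2
  pos=3 start -> active=3
  pos=4 end -> active=2
  pos=4 end -> active=1
  pos=6 end -> active=0
  pos=7 start -> active=1
  pos=8 start -> active=2
  pos=11 end -> active=1
  pos=12 end -> active=0
Maximum simultaneous active: 3
Minimum registers needed: 3

3


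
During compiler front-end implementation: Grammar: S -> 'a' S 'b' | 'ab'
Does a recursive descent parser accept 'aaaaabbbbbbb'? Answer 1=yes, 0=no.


Grammar accepts strings of the form a^n b^n (n >= 1)
Word: 'aaaaabbbbbbb'
Counting: 5 a's and 7 b's
Check: 5 == 7? No
Mismatch: a-count != b-count
Rejected

0


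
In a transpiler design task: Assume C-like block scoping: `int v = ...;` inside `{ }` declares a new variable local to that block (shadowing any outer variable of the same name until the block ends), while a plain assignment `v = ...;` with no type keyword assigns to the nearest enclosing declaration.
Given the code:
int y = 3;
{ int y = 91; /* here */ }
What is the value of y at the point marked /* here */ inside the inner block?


Analyzing scoping rules:
Outer scope: declares y = 3
Inner block: 'int y = 91;' declares a NEW y that shadows the outer one
Inside the block the inner declaration is in scope -> 91
Result: 91

91


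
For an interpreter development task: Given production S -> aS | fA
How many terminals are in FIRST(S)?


Production: S -> aS | fA
Examining each alternative for leading terminals:
  S -> aS : first terminal = 'a'
  S -> fA : first terminal = 'f'
FIRST(S) = {a, f}
Count: 2

2


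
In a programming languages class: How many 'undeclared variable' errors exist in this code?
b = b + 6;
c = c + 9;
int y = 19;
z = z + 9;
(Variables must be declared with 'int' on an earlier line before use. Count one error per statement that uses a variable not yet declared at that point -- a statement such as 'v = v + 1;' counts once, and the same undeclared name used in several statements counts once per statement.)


Scanning code line by line:
  Line 1: use 'b' -> ERROR (undeclared)
  Line 2: use 'c' -> ERROR (undeclared)
  Line 3: declare 'y' -> declared = ['y']
  Line 4: use 'z' -> ERROR (undeclared)
Total undeclared variable errors: 3

3


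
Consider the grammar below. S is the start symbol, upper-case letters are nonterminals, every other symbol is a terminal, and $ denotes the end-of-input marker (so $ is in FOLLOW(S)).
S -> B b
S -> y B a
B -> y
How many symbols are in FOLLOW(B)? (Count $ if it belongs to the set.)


S is the start symbol and does not occur in any rule body, so FOLLOW(S) = {$}.
Examining every occurrence of B in a rule body:
  S -> B b : B is followed by terminal 'b' -> add 'b'
  S -> y B a : B is followed by terminal 'a' -> add 'a'
  B -> y : B does not occur in the body -> contributes nothing
FOLLOW(B) = {a, b}
Count: 2

2


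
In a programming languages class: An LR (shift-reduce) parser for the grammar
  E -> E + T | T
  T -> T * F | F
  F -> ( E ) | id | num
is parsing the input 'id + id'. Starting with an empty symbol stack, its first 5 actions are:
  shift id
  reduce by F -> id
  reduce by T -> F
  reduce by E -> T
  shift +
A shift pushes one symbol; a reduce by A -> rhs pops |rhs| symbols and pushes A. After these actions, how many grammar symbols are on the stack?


Tracking the symbol stack through each action:
  Action 1: shift 'id' : push -> stack = [id] (size 1)
  Action 2: reduce by F -> id : pop 1, push F -> stack = [F] (size 1)
  Action 3: reduce by T -> F : pop 1, push T -> stack = [T] (size 1)
  Action 4: reduce by E -> T : pop 1, push E -> stack = [E] (size 1)
  Action 5: shift '+' : push -> stack = [E, +] (size 2)
Final stack size: 2

2


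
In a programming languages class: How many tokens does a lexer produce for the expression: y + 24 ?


Scanning 'y + 24'
Token 1: 'y' -> identifier
Token 2: '+' -> operator
Token 3: '24' -> integer_literal
Total tokens: 3

3


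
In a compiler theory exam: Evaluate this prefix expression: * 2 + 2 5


Parsing prefix expression: * 2 + 2 5
Step 1: Innermost operation '+ 2 5'
  2 + 5 = 7
Step 2: Outer operation '* 2 [7]'
  2 * 7 = 14

14


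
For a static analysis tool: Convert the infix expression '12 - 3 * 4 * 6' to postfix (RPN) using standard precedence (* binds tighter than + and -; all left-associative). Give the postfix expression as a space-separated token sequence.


Applying the shunting-yard algorithm:
  Operand 12 -> output
  Push '-' onto operator stack -> op-stack: [-]
  Operand 3 -> output
  Push '*' onto operator stack -> op-stack: [-, *]
  Operand 4 -> output
  See '*' (prec 2); top '*' (prec 2) >= it -> pop '*' to output
  Push '*' onto operator stack -> op-stack: [-, *]
  Operand 6 -> output
  End of input: pop '*' to output
  End of input: pop '-' to output
Postfix result: 12 3 4 * 6 * -

12 3 4 * 6 * -


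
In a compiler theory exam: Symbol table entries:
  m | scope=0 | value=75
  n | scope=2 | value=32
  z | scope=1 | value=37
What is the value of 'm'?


Searching symbol table for 'm':
  m | scope=0 | value=75 <- MATCH
  n | scope=2 | value=32
  z | scope=1 | value=37
Found 'm' at scope 0 with value 75

75


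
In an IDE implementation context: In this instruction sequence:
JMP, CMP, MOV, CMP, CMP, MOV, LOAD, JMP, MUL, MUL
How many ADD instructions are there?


Scanning instruction sequence for ADD:
  Position 1: JMP
  Position 2: CMP
  Position 3: MOV
  Position 4: CMP
  Position 5: CMP
  Position 6: MOV
  Position 7: LOAD
  Position 8: JMP
  Position 9: MUL
  Position 10: MUL
Matches at positions: []
Total ADD count: 0

0


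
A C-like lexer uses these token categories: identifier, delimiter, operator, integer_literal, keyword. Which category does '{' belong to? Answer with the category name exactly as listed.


Token: '{'
Checking categories:
  identifier: no
  integer_literal: no
  operator: no
  keyword: no
  delimiter: YES
Category: delimiter

delimiter


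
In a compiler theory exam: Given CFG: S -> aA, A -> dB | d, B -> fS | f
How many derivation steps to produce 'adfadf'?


Grammar: S -> aA, A -> dB | d, B -> fS | f
Deriving 'adfadf':
Step 1: S -> aA => aA
Step 2: A -> dB => adB
Step 3: B -> fS => adfS
Step 4: S -> aA => adfaA
Step 5: A -> dB => adfadB
Step 6: B -> f => adfadf
Total derivation steps: 6

6


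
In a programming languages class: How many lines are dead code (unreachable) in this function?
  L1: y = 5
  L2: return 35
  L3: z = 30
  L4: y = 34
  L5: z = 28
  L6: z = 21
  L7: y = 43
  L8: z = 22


Analyzing control flow:
  L1: reachable (before return)
  L2: reachable (return statement)
  L3: DEAD (after return at L2)
  L4: DEAD (after return at L2)
  L5: DEAD (after return at L2)
  L6: DEAD (after return at L2)
  L7: DEAD (after return at L2)
  L8: DEAD (after return at L2)
Return at L2, total lines = 8
Dead lines: L3 through L8
Count: 6

6


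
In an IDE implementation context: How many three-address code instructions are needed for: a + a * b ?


Expression: a + a * b
Generating three-address code (respecting * over +/- precedence):
  Instruction 1: t1 = a * b
  Instruction 2: t2 = a + t1
Total instructions: 2

2


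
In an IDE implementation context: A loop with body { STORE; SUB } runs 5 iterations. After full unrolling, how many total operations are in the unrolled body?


Loop body operations: STORE, SUB (2 ops per iteration)
Unrolling 5 iterations:
  Iteration 1: STORE, SUB (2 ops)
  Iteration 2: STORE, SUB (2 ops)
  Iteration 3: STORE, SUB (2 ops)
  Iteration 4: STORE, SUB (2 ops)
  Iteration 5: STORE, SUB (2 ops)
Total: 5 iterations * 2 ops/iter = 10 operations

10


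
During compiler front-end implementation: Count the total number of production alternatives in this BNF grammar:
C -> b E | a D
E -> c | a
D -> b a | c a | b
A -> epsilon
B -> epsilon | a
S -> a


Counting alternatives per rule:
  C: 2 alternative(s)
  E: 2 alternative(s)
  D: 3 alternative(s)
  A: 1 alternative(s)
  B: 2 alternative(s)
  S: 1 alternative(s)
Sum: 2 + 2 + 3 + 1 + 2 + 1 = 11

11


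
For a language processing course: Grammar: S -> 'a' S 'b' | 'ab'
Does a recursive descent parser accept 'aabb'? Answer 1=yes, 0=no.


Grammar accepts strings of the form a^n b^n (n >= 1)
Word: 'aabb'
Counting: 2 a's and 2 b's
Check: 2 == 2? Yes
Derivation (S -> aSb applied 1 time(s), then S -> ab): S => aSb => aabb
Accepted

1


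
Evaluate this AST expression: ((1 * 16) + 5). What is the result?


Expression: ((1 * 16) + 5)
Evaluating step by step:
  1 * 16 = 16
  16 + 5 = 21
Result: 21

21


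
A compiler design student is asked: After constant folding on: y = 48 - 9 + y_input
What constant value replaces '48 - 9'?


Identifying constant sub-expression:
  Original: y = 48 - 9 + y_input
  48 and 9 are both compile-time constants
  Evaluating: 48 - 9 = 39
  After folding: y = 39 + y_input

39


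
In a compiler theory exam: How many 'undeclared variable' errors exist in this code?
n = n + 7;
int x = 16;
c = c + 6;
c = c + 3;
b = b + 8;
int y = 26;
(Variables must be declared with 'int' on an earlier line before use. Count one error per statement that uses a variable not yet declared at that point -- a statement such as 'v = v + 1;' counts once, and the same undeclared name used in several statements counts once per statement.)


Scanning code line by line:
  Line 1: use 'n' -> ERROR (undeclared)
  Line 2: declare 'x' -> declared = ['x']
  Line 3: use 'c' -> ERROR (undeclared)
  Line 4: use 'c' -> ERROR (undeclared)
  Line 5: use 'b' -> ERROR (undeclared)
  Line 6: declare 'y' -> declared = ['x', 'y']
Total undeclared variable errors: 4

4
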